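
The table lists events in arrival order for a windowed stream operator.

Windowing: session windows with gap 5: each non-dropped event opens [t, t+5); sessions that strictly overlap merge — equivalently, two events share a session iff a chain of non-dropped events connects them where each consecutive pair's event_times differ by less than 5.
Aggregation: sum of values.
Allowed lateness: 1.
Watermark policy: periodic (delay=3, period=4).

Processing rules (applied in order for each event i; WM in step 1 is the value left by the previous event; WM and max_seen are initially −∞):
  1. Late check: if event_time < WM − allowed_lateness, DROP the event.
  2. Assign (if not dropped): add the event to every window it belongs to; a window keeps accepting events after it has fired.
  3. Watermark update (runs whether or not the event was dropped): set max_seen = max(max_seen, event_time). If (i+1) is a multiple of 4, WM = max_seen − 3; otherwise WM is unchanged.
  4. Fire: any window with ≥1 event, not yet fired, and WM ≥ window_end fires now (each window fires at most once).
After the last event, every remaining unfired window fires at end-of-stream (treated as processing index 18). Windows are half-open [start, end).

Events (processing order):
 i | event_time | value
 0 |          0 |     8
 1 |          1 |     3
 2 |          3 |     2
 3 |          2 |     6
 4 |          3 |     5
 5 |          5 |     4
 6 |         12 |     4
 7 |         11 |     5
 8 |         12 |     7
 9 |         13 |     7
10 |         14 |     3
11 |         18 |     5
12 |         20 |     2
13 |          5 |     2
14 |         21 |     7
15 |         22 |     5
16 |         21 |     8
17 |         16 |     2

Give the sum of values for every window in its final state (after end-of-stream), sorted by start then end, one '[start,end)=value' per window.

i=0 t=0 v=8: → [0,5); WM=−∞
i=1 t=1 v=3: → [0,6); WM=−∞
i=2 t=3 v=2: → [0,8); WM=−∞
i=3 t=2 v=6: → [0,8); WM=0
i=4 t=3 v=5: → [0,8); WM=0
i=5 t=5 v=4: → [0,10); WM=0
i=6 t=12 v=4: → [12,17); WM=0
i=7 t=11 v=5: → [11,17); WM=9
i=8 t=12 v=7: → [11,17); WM=9
i=9 t=13 v=7: → [11,18); WM=9
i=10 t=14 v=3: → [11,19); WM=9
i=11 t=18 v=5: → [11,23); WM=15
i=12 t=20 v=2: → [11,25); WM=15
i=13 t=5 v=2: DROP (t<15-1); WM=15
i=14 t=21 v=7: → [11,26); WM=15
i=15 t=22 v=5: → [11,27); WM=19
i=16 t=21 v=8: → [11,27); WM=19
i=17 t=16 v=2: DROP (t<19-1); WM=19

[0,10)=28 [11,27)=53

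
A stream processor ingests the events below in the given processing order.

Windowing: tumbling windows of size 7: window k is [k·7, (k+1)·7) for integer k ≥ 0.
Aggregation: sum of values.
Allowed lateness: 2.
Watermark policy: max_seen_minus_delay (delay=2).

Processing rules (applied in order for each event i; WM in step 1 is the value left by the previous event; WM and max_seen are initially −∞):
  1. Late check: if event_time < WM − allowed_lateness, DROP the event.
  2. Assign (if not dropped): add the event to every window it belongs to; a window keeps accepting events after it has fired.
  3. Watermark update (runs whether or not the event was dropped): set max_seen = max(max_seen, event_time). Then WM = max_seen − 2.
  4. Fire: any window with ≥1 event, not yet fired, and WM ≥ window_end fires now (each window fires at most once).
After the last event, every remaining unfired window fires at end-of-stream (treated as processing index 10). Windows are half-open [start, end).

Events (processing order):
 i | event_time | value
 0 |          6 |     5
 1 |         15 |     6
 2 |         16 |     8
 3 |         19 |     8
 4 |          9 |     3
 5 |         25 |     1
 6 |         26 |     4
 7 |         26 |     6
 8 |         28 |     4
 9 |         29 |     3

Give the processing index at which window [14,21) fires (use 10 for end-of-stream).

i=0 t=6 v=5: → [0,7); WM=4
i=1 t=15 v=6: → [14,21); WM=13; [0,7) fires=5
i=2 t=16 v=8: → [14,21); WM=14
i=3 t=19 v=8: → [14,21); WM=17
i=4 t=9 v=3: DROP (t<17-2); WM=17
i=5 t=25 v=1: → [21,28); WM=23; [14,21) fires=22
i=6 t=26 v=4: → [21,28); WM=24
i=7 t=26 v=6: → [21,28); WM=24
i=8 t=28 v=4: → [28,35); WM=26
i=9 t=29 v=3: → [28,35); WM=27

5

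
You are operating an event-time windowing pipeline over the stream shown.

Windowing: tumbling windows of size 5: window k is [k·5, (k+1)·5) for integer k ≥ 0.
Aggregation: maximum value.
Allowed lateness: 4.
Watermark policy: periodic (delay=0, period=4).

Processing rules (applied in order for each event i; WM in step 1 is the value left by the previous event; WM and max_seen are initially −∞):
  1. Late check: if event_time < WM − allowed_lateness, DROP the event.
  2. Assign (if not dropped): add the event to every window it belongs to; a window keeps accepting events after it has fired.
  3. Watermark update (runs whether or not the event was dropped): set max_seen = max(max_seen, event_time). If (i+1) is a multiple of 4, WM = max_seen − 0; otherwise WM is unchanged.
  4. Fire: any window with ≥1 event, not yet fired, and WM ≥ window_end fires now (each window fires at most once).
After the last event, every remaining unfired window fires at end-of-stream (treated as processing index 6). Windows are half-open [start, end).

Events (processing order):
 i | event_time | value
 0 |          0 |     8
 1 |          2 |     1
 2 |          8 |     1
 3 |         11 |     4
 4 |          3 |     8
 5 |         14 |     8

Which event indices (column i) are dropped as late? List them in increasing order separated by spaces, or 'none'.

i=0 t=0 v=8: → [0,5); WM=−∞
i=1 t=2 v=1: → [0,5); WM=−∞
i=2 t=8 v=1: → [5,10); WM=−∞
i=3 t=11 v=4: → [10,15); WM=11; [0,5) fires=8 [5,10) fires=1
i=4 t=3 v=8: DROP (t<11-4); WM=11
i=5 t=14 v=8: → [10,15); WM=11

4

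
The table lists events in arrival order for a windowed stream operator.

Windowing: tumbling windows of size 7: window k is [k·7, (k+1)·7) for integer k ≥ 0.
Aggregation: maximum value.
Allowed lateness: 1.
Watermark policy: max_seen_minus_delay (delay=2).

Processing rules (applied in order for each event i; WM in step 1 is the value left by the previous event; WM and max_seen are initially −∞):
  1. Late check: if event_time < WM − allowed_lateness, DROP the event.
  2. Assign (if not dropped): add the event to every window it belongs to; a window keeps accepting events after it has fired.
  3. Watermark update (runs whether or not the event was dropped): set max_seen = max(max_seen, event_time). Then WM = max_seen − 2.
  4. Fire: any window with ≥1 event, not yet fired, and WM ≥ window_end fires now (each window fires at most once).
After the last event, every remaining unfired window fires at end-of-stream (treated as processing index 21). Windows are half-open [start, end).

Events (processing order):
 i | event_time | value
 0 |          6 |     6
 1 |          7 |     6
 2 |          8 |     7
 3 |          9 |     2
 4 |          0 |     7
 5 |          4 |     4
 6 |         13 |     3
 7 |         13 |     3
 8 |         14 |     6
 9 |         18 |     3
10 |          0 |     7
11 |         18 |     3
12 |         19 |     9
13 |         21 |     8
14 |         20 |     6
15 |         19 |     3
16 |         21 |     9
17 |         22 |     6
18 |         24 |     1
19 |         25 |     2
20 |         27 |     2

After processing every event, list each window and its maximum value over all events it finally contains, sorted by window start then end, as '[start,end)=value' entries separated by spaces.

[0,7)=6 [7,14)=7 [14,21)=9 [21,28)=9

i=0 t=6 v=6: → [0,7); WM=4
i=1 t=7 v=6: → [7,14); WM=5
i=2 t=8 v=7: → [7,14); WM=6
i=3 t=9 v=2: → [7,14); WM=7; [0,7) fires=6
i=4 t=0 v=7: DROP (t<7-1); WM=7
i=5 t=4 v=4: DROP (t<7-1); WM=7
i=6 t=13 v=3: → [7,14); WM=11
i=7 t=13 v=3: → [7,14); WM=11
i=8 t=14 v=6: → [14,21); WM=12
i=9 t=18 v=3: → [14,21); WM=16; [7,14) fires=7
i=10 t=0 v=7: DROP (t<16-1); WM=16
i=11 t=18 v=3: → [14,21); WM=16
i=12 t=19 v=9: → [14,21); WM=17
i=13 t=21 v=8: → [21,28); WM=19
i=14 t=20 v=6: → [14,21); WM=19
i=15 t=19 v=3: → [14,21); WM=19
i=16 t=21 v=9: → [21,28); WM=19
i=17 t=22 v=6: → [21,28); WM=20
i=18 t=24 v=1: → [21,28); WM=22; [14,21) fires=9
i=19 t=25 v=2: → [21,28); WM=23
i=20 t=27 v=2: → [21,28); WM=25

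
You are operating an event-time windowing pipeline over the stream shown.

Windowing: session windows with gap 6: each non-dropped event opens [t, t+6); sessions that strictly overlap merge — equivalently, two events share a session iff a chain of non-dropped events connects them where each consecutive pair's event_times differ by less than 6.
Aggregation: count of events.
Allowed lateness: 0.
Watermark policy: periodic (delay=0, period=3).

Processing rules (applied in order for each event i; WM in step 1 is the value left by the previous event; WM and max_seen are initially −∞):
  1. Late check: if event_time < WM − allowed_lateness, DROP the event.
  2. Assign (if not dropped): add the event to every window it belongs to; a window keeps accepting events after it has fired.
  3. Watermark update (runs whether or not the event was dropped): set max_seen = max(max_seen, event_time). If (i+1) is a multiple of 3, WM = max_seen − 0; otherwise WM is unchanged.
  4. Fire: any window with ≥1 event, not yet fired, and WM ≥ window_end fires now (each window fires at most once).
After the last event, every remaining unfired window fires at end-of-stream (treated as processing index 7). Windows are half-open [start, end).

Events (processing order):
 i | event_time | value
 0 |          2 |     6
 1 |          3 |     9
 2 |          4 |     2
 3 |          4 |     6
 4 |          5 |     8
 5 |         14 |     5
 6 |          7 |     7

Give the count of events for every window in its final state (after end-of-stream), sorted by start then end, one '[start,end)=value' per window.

[2,11)=5 [14,20)=1

i=0 t=2 v=6: → [2,8); WM=−∞
i=1 t=3 v=9: → [2,9); WM=−∞
i=2 t=4 v=2: → [2,10); WM=4
i=3 t=4 v=6: → [2,10); WM=4
i=4 t=5 v=8: → [2,11); WM=4
i=5 t=14 v=5: → [14,20); WM=14
i=6 t=7 v=7: DROP (t<14-0); WM=14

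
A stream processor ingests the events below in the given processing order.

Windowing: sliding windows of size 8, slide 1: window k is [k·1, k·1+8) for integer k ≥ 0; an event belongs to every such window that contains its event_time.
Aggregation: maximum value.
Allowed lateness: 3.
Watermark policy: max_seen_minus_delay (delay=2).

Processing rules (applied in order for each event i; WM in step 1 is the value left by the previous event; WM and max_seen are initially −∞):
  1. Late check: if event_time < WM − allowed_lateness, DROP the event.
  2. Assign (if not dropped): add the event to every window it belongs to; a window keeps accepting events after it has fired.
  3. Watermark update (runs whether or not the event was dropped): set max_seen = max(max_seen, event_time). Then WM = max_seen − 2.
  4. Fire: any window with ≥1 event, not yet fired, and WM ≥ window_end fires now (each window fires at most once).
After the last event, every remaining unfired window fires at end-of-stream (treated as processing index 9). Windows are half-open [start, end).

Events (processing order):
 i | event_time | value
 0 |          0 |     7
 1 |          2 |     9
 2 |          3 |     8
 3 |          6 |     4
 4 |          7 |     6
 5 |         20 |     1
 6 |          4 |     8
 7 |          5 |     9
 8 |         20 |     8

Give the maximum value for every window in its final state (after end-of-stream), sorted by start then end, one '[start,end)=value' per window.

[0,8)=9 [1,9)=9 [2,10)=9 [3,11)=8 [4,12)=6 [5,13)=6 [6,14)=6 [7,15)=6 [13,21)=8 [14,22)=8 [15,23)=8 [16,24)=8 [17,25)=8 [18,26)=8 [19,27)=8 [20,28)=8

i=0 t=0 v=7: → [0,8); WM=-2
i=1 t=2 v=9: → [2,10),[1,9),[0,8); WM=0
i=2 t=3 v=8: → [3,11),[2,10),[1,9),[0,8); WM=1
i=3 t=6 v=4: → [6,14),[5,13),[4,12),[3,11),[2,10),[1,9),[0,8); WM=4
i=4 t=7 v=6: → [7,15),[6,14),[5,13),[4,12),[3,11),[2,10),[1,9),[0,8); WM=5
i=5 t=20 v=1: → [20,28),[19,27),[18,26),[17,25),[16,24),[15,23),[14,22),[13,21); WM=18; [0,8) fires=9 [1,9) fires=9 [2,10) fires=9 [3,11) fires=8 [4,12) fires=6 [5,13) fires=6 [6,14) fires=6 [7,15) fires=6
i=6 t=4 v=8: DROP (t<18-3); WM=18
i=7 t=5 v=9: DROP (t<18-3); WM=18
i=8 t=20 v=8: → [20,28),[19,27),[18,26),[17,25),[16,24),[15,23),[14,22),[13,21); WM=18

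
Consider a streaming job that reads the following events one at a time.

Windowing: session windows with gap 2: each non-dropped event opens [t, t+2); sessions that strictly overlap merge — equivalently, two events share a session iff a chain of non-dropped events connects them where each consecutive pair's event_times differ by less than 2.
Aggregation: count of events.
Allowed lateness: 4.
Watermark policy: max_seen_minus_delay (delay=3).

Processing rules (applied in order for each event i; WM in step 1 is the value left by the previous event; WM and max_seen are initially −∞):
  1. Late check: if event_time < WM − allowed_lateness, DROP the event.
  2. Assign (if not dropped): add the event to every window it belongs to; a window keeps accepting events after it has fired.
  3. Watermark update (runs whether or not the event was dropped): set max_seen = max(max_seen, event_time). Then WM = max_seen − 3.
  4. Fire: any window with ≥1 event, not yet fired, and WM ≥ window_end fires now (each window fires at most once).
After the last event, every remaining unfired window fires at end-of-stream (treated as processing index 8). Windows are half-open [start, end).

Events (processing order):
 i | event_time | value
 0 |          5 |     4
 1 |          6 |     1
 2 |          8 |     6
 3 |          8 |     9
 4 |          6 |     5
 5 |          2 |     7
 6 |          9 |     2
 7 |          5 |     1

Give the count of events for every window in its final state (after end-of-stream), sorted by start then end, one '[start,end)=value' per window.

[2,4)=1 [5,8)=4 [8,11)=3

i=0 t=5 v=4: → [5,7); WM=2
i=1 t=6 v=1: → [5,8); WM=3
i=2 t=8 v=6: → [8,10); WM=5
i=3 t=8 v=9: → [8,10); WM=5
i=4 t=6 v=5: → [5,8); WM=5
i=5 t=2 v=7: → [2,4); WM=5
i=6 t=9 v=2: → [8,11); WM=6
i=7 t=5 v=1: → [5,8); WM=6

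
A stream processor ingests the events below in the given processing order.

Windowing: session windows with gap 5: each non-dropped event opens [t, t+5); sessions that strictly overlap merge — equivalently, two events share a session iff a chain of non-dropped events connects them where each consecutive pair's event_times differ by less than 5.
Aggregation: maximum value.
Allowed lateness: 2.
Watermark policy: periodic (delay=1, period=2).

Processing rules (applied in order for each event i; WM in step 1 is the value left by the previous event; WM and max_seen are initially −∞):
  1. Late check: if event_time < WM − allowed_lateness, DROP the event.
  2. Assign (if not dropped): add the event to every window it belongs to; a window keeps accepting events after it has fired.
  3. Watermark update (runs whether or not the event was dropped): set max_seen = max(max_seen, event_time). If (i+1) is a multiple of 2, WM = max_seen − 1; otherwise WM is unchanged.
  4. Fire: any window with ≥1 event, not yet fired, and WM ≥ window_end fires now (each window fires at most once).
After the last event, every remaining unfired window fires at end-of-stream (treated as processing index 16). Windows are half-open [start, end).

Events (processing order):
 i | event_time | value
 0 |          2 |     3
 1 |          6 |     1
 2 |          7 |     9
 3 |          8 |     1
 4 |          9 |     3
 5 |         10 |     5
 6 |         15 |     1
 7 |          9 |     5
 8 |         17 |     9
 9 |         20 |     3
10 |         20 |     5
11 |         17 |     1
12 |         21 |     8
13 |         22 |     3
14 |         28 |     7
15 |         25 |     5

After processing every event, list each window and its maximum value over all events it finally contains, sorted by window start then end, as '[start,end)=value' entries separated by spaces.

i=0 t=2 v=3: → [2,7); WM=−∞
i=1 t=6 v=1: → [2,11); WM=5
i=2 t=7 v=9: → [2,12); WM=5
i=3 t=8 v=1: → [2,13); WM=7
i=4 t=9 v=3: → [2,14); WM=7
i=5 t=10 v=5: → [2,15); WM=9
i=6 t=15 v=1: → [15,20); WM=9
i=7 t=9 v=5: → [2,15); WM=14
i=8 t=17 v=9: → [15,22); WM=14
i=9 t=20 v=3: → [15,25); WM=19
i=10 t=20 v=5: → [15,25); WM=19
i=11 t=17 v=1: → [15,25); WM=19
i=12 t=21 v=8: → [15,26); WM=19
i=13 t=22 v=3: → [15,27); WM=21
i=14 t=28 v=7: → [28,33); WM=21
i=15 t=25 v=5: → [15,33); WM=27

[2,15)=9 [15,33)=9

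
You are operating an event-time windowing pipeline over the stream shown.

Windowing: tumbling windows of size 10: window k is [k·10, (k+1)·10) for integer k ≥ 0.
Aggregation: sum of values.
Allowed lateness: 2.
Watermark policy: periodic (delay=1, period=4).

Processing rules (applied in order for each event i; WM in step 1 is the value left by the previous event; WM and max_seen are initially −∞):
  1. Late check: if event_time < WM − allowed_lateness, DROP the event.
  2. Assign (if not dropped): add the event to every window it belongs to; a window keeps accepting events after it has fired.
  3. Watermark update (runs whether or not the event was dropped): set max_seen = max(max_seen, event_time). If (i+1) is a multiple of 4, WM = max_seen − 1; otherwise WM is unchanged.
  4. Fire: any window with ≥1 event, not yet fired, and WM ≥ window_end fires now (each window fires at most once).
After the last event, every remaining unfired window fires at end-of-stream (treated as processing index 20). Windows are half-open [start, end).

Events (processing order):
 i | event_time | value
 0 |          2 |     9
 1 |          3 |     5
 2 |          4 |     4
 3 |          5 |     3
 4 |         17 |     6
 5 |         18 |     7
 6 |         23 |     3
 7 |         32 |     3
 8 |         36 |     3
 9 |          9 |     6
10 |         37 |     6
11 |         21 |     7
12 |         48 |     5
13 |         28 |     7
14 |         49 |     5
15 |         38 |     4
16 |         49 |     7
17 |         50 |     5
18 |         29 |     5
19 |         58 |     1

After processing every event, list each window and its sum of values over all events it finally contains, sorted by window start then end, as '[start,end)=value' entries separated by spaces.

i=0 t=2 v=9: → [0,10); WM=−∞
i=1 t=3 v=5: → [0,10); WM=−∞
i=2 t=4 v=4: → [0,10); WM=−∞
i=3 t=5 v=3: → [0,10); WM=4
i=4 t=17 v=6: → [10,20); WM=4
i=5 t=18 v=7: → [10,20); WM=4
i=6 t=23 v=3: → [20,30); WM=4
i=7 t=32 v=3: → [30,40); WM=31; [0,10) fires=21 [10,20) fires=13 [20,30) fires=3
i=8 t=36 v=3: → [30,40); WM=31
i=9 t=9 v=6: DROP (t<31-2); WM=31
i=10 t=37 v=6: → [30,40); WM=31
i=11 t=21 v=7: DROP (t<31-2); WM=36
i=12 t=48 v=5: → [40,50); WM=36
i=13 t=28 v=7: DROP (t<36-2); WM=36
i=14 t=49 v=5: → [40,50); WM=36
i=15 t=38 v=4: → [30,40); WM=48; [30,40) fires=16
i=16 t=49 v=7: → [40,50); WM=48
i=17 t=50 v=5: → [50,60); WM=48
i=18 t=29 v=5: DROP (t<48-2); WM=48
i=19 t=58 v=1: → [50,60); WM=57; [40,50) fires=17

[0,10)=21 [10,20)=13 [20,30)=3 [30,40)=16 [40,50)=17 [50,60)=6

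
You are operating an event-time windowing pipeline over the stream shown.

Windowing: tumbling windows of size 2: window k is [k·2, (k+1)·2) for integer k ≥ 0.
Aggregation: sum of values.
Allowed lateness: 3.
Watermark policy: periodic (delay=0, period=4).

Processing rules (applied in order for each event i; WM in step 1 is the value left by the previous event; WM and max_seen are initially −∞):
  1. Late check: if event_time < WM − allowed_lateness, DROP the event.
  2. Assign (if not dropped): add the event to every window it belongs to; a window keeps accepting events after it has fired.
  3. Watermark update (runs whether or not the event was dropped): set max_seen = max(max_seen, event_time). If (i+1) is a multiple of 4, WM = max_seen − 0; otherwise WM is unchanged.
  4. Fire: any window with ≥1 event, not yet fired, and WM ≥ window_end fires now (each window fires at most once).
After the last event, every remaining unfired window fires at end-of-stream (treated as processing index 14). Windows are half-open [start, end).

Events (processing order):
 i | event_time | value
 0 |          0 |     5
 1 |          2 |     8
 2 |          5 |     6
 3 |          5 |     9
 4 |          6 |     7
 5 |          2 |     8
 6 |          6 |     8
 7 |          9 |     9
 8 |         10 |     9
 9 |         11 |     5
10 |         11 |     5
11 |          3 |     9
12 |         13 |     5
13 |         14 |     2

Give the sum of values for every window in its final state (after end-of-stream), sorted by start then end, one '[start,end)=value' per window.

i=0 t=0 v=5: → [0,2); WM=−∞
i=1 t=2 v=8: → [2,4); WM=−∞
i=2 t=5 v=6: → [4,6); WM=−∞
i=3 t=5 v=9: → [4,6); WM=5; [0,2) fires=5 [2,4) fires=8
i=4 t=6 v=7: → [6,8); WM=5
i=5 t=2 v=8: → [2,4); WM=5
i=6 t=6 v=8: → [6,8); WM=5
i=7 t=9 v=9: → [8,10); WM=9; [4,6) fires=15 [6,8) fires=15
i=8 t=10 v=9: → [10,12); WM=9
i=9 t=11 v=5: → [10,12); WM=9
i=10 t=11 v=5: → [10,12); WM=9
i=11 t=3 v=9: DROP (t<9-3); WM=11; [8,10) fires=9
i=12 t=13 v=5: → [12,14); WM=11
i=13 t=14 v=2: → [14,16); WM=11

[0,2)=5 [2,4)=16 [4,6)=15 [6,8)=15 [8,10)=9 [10,12)=19 [12,14)=5 [14,16)=2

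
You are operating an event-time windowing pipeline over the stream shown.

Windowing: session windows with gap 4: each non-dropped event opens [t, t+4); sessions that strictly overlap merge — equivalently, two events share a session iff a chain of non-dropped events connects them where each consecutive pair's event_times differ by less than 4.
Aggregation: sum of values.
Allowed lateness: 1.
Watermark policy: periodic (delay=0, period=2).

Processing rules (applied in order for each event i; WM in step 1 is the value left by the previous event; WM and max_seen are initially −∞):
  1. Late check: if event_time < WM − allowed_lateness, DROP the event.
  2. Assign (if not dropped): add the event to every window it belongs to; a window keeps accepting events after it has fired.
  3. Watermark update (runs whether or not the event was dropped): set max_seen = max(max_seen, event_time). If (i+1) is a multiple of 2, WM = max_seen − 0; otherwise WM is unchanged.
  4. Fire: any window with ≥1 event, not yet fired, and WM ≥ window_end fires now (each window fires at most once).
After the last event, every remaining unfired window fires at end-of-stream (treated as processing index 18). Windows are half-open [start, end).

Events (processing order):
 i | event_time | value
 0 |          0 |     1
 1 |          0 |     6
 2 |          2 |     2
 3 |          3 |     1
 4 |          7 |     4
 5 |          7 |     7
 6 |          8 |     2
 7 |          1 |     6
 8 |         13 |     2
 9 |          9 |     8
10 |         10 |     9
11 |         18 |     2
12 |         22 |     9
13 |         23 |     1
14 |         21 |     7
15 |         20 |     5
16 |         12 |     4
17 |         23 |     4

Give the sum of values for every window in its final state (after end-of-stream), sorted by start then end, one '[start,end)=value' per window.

[0,7)=10 [7,13)=21 [13,17)=2 [18,22)=2 [22,27)=14

i=0 t=0 v=1: → [0,4); WM=−∞
i=1 t=0 v=6: → [0,4); WM=0
i=2 t=2 v=2: → [0,6); WM=0
i=3 t=3 v=1: → [0,7); WM=3
i=4 t=7 v=4: → [7,11); WM=3
i=5 t=7 v=7: → [7,11); WM=7
i=6 t=8 v=2: → [7,12); WM=7
i=7 t=1 v=6: DROP (t<7-1); WM=8
i=8 t=13 v=2: → [13,17); WM=8
i=9 t=9 v=8: → [7,13); WM=13
i=10 t=10 v=9: DROP (t<13-1); WM=13
i=11 t=18 v=2: → [18,22); WM=18
i=12 t=22 v=9: → [22,26); WM=18
i=13 t=23 v=1: → [22,27); WM=23
i=14 t=21 v=7: DROP (t<23-1); WM=23
i=15 t=20 v=5: DROP (t<23-1); WM=23
i=16 t=12 v=4: DROP (t<23-1); WM=23
i=17 t=23 v=4: → [22,27); WM=23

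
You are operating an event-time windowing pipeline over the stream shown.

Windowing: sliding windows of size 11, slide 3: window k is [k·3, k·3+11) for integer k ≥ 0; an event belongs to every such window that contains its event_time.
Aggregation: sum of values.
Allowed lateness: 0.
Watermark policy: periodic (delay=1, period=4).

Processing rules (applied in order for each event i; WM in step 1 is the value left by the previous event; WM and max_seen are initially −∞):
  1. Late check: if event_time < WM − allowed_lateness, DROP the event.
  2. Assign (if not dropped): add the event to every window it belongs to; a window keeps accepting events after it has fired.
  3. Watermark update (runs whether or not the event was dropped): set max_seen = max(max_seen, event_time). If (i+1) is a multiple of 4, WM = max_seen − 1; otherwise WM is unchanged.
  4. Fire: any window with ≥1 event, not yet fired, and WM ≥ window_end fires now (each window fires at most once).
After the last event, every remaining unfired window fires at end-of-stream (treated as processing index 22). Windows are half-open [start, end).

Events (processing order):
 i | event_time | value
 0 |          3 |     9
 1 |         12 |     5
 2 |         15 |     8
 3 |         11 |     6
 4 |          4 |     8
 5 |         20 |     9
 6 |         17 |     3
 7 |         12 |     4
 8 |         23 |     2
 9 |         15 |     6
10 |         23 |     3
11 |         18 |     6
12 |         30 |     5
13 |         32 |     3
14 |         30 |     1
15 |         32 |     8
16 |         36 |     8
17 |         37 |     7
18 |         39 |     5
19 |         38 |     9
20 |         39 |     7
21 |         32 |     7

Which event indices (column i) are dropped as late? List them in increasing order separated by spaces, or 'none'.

4 7 9 11 21

i=0 t=3 v=9: → [3,14),[0,11); WM=−∞
i=1 t=12 v=5: → [12,23),[9,20),[6,17),[3,14); WM=−∞
i=2 t=15 v=8: → [15,26),[12,23),[9,20),[6,17); WM=−∞
i=3 t=11 v=6: → [9,20),[6,17),[3,14); WM=14; [0,11) fires=9 [3,14) fires=20
i=4 t=4 v=8: DROP (t<14-0); WM=14
i=5 t=20 v=9: → [18,29),[15,26),[12,23); WM=14
i=6 t=17 v=3: → [15,26),[12,23),[9,20); WM=14
i=7 t=12 v=4: DROP (t<14-0); WM=19; [6,17) fires=19
i=8 t=23 v=2: → [21,32),[18,29),[15,26); WM=19
i=9 t=15 v=6: DROP (t<19-0); WM=19
i=10 t=23 v=3: → [21,32),[18,29),[15,26); WM=19
i=11 t=18 v=6: DROP (t<19-0); WM=22; [9,20) fires=22
i=12 t=30 v=5: → [30,41),[27,38),[24,35),[21,32); WM=22
i=13 t=32 v=3: → [30,41),[27,38),[24,35); WM=22
i=14 t=30 v=1: → [30,41),[27,38),[24,35),[21,32); WM=22
i=15 t=32 v=8: → [30,41),[27,38),[24,35); WM=31; [12,23) fires=25 [15,26) fires=25 [18,29) fires=14
i=16 t=36 v=8: → [36,47),[33,44),[30,41),[27,38); WM=31
i=17 t=37 v=7: → [36,47),[33,44),[30,41),[27,38); WM=31
i=18 t=39 v=5: → [39,50),[36,47),[33,44),[30,41); WM=31
i=19 t=38 v=9: → [36,47),[33,44),[30,41); WM=38; [21,32) fires=11 [24,35) fires=17 [27,38) fires=32
i=20 t=39 v=7: → [39,50),[36,47),[33,44),[30,41); WM=38
i=21 t=32 v=7: DROP (t<38-0); WM=38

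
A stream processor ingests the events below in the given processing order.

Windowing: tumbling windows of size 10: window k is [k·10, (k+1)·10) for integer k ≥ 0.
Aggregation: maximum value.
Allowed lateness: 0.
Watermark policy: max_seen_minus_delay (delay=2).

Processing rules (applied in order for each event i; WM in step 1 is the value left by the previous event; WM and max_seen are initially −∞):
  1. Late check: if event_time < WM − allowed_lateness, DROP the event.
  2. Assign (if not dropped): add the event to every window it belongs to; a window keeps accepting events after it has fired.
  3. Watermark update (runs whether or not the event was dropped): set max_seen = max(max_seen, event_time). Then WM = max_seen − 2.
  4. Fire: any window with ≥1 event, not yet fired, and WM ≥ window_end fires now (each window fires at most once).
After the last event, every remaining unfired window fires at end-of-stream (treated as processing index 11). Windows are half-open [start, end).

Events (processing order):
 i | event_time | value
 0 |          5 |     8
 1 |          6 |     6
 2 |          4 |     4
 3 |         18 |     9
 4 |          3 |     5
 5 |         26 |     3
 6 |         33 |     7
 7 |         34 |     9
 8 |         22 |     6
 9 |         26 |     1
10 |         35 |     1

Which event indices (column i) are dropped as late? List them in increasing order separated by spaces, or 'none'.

4 8 9

i=0 t=5 v=8: → [0,10); WM=3
i=1 t=6 v=6: → [0,10); WM=4
i=2 t=4 v=4: → [0,10); WM=4
i=3 t=18 v=9: → [10,20); WM=16; [0,10) fires=8
i=4 t=3 v=5: DROP (t<16-0); WM=16
i=5 t=26 v=3: → [20,30); WM=24; [10,20) fires=9
i=6 t=33 v=7: → [30,40); WM=31; [20,30) fires=3
i=7 t=34 v=9: → [30,40); WM=32
i=8 t=22 v=6: DROP (t<32-0); WM=32
i=9 t=26 v=1: DROP (t<32-0); WM=32
i=10 t=35 v=1: → [30,40); WM=33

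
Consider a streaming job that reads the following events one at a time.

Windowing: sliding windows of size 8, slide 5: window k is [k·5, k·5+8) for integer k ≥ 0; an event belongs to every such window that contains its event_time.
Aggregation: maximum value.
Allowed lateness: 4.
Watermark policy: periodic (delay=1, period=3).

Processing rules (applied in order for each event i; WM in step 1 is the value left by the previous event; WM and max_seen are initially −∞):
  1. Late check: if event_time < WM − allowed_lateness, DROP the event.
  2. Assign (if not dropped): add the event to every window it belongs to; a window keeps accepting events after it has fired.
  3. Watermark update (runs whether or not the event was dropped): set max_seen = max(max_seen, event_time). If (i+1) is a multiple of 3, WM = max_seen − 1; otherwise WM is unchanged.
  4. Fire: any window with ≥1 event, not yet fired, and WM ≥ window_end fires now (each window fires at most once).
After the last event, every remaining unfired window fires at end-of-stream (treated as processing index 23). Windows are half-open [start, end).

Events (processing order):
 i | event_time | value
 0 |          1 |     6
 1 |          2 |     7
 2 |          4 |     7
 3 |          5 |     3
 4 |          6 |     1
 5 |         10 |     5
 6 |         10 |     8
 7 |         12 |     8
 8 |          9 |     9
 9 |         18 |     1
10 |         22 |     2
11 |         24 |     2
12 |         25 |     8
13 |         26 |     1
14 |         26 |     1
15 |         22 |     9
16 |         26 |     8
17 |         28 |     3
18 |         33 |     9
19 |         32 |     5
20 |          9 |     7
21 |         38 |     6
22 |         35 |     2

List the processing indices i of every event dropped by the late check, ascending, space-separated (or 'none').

20

i=0 t=1 v=6: → [0,8); WM=−∞
i=1 t=2 v=7: → [0,8); WM=−∞
i=2 t=4 v=7: → [0,8); WM=3
i=3 t=5 v=3: → [5,13),[0,8); WM=3
i=4 t=6 v=1: → [5,13),[0,8); WM=3
i=5 t=10 v=5: → [10,18),[5,13); WM=9; [0,8) fires=7
i=6 t=10 v=8: → [10,18),[5,13); WM=9
i=7 t=12 v=8: → [10,18),[5,13); WM=9
i=8 t=9 v=9: → [5,13); WM=11
i=9 t=18 v=1: → [15,23); WM=11
i=10 t=22 v=2: → [20,28),[15,23); WM=11
i=11 t=24 v=2: → [20,28); WM=23; [5,13) fires=9 [10,18) fires=8 [15,23) fires=2
i=12 t=25 v=8: → [25,33),[20,28); WM=23
i=13 t=26 v=1: → [25,33),[20,28); WM=23
i=14 t=26 v=1: → [25,33),[20,28); WM=25
i=15 t=22 v=9: → [20,28),[15,23); WM=25
i=16 t=26 v=8: → [25,33),[20,28); WM=25
i=17 t=28 v=3: → [25,33); WM=27
i=18 t=33 v=9: → [30,38); WM=27
i=19 t=32 v=5: → [30,38),[25,33); WM=27
i=20 t=9 v=7: DROP (t<27-4); WM=32; [20,28) fires=9
i=21 t=38 v=6: → [35,43); WM=32
i=22 t=35 v=2: → [35,43),[30,38); WM=32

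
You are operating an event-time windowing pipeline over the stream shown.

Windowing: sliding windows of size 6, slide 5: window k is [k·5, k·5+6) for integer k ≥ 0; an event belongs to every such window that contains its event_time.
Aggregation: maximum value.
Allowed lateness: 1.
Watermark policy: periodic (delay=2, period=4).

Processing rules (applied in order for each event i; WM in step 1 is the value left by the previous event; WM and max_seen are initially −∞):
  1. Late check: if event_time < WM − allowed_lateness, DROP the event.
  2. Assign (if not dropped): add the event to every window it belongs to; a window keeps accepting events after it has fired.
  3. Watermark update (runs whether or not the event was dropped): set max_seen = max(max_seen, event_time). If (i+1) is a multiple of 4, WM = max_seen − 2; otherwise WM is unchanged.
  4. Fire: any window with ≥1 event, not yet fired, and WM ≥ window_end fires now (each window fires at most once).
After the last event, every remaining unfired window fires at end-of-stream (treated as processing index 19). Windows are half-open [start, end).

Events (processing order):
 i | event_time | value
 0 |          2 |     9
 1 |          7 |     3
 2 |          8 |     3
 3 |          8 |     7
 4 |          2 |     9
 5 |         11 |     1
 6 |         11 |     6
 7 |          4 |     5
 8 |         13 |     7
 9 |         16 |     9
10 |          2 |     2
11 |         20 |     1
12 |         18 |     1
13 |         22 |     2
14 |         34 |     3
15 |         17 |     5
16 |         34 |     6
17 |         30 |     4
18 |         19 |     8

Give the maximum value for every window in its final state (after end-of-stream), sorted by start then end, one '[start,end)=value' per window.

i=0 t=2 v=9: → [0,6); WM=−∞
i=1 t=7 v=3: → [5,11); WM=−∞
i=2 t=8 v=3: → [5,11); WM=−∞
i=3 t=8 v=7: → [5,11); WM=6; [0,6) fires=9
i=4 t=2 v=9: DROP (t<6-1); WM=6
i=5 t=11 v=1: → [10,16); WM=6
i=6 t=11 v=6: → [10,16); WM=6
i=7 t=4 v=5: DROP (t<6-1); WM=9
i=8 t=13 v=7: → [10,16); WM=9
i=9 t=16 v=9: → [15,21); WM=9
i=10 t=2 v=2: DROP (t<9-1); WM=9
i=11 t=20 v=1: → [20,26),[15,21); WM=18; [5,11) fires=7 [10,16) fires=7
i=12 t=18 v=1: → [15,21); WM=18
i=13 t=22 v=2: → [20,26); WM=18
i=14 t=34 v=3: → [30,36); WM=18
i=15 t=17 v=5: → [15,21); WM=32; [15,21) fires=9 [20,26) fires=2
i=16 t=34 v=6: → [30,36); WM=32
i=17 t=30 v=4: DROP (t<32-1); WM=32
i=18 t=19 v=8: DROP (t<32-1); WM=32

[0,6)=9 [5,11)=7 [10,16)=7 [15,21)=9 [20,26)=2 [30,36)=6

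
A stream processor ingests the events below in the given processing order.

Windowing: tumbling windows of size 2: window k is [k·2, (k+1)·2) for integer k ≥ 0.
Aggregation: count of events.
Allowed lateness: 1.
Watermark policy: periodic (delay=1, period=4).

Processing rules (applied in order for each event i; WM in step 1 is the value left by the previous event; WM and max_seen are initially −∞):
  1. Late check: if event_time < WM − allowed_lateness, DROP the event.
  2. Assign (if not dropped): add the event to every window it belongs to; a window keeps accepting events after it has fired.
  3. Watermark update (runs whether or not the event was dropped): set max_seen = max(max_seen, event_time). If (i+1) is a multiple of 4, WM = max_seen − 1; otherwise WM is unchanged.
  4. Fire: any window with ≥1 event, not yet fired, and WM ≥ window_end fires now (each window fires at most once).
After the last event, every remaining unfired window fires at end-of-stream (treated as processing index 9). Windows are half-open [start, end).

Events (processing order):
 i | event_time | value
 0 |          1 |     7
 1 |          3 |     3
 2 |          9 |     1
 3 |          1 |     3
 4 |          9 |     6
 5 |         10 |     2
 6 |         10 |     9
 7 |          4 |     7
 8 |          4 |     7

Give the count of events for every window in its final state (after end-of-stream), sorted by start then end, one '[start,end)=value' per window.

i=0 t=1 v=7: → [0,2); WM=−∞
i=1 t=3 v=3: → [2,4); WM=−∞
i=2 t=9 v=1: → [8,10); WM=−∞
i=3 t=1 v=3: → [0,2); WM=8; [0,2) fires=2 [2,4) fires=1
i=4 t=9 v=6: → [8,10); WM=8
i=5 t=10 v=2: → [10,12); WM=8
i=6 t=10 v=9: → [10,12); WM=8
i=7 t=4 v=7: DROP (t<8-1); WM=9
i=8 t=4 v=7: DROP (t<9-1); WM=9

[0,2)=2 [2,4)=1 [8,10)=2 [10,12)=2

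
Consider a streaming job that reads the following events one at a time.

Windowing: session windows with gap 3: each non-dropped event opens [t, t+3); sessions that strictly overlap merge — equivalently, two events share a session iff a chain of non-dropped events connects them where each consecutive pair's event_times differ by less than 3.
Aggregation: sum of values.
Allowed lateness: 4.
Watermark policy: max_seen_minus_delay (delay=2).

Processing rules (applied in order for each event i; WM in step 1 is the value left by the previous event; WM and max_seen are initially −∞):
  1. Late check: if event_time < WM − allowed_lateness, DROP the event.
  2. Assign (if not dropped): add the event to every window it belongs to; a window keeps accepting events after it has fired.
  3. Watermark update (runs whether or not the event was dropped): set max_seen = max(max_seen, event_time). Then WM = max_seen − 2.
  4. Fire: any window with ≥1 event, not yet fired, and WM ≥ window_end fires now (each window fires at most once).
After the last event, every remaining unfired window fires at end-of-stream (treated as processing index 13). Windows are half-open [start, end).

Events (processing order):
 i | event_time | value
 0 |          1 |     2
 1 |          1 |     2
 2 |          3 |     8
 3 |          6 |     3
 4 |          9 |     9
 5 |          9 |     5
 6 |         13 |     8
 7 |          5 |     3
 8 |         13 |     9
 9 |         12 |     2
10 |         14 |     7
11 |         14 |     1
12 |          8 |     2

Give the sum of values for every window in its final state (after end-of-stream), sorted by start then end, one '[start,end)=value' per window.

i=0 t=1 v=2: → [1,4); WM=-1
i=1 t=1 v=2: → [1,4); WM=-1
i=2 t=3 v=8: → [1,6); WM=1
i=3 t=6 v=3: → [6,9); WM=4
i=4 t=9 v=9: → [9,12); WM=7
i=5 t=9 v=5: → [9,12); WM=7
i=6 t=13 v=8: → [13,16); WM=11
i=7 t=5 v=3: DROP (t<11-4); WM=11
i=8 t=13 v=9: → [13,16); WM=11
i=9 t=12 v=2: → [12,16); WM=11
i=10 t=14 v=7: → [12,17); WM=12
i=11 t=14 v=1: → [12,17); WM=12
i=12 t=8 v=2: → [6,12); WM=12

[1,6)=12 [6,12)=19 [12,17)=27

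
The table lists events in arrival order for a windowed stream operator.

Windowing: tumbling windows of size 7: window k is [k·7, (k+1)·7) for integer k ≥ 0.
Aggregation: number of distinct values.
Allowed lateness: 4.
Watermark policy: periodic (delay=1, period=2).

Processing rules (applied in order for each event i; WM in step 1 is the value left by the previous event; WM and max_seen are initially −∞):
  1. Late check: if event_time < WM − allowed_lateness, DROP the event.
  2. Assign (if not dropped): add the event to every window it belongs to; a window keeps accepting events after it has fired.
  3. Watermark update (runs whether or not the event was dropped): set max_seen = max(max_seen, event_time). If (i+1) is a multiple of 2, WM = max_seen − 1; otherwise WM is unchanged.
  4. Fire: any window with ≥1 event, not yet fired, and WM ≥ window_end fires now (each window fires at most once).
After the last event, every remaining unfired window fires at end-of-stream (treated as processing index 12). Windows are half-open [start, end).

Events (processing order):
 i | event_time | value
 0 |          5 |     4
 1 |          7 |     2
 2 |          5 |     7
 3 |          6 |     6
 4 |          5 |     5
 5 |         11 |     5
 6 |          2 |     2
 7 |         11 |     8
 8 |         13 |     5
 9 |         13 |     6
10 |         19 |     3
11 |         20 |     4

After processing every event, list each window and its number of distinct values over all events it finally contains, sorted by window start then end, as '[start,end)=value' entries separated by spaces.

[0,7)=4 [7,14)=4 [14,21)=2

i=0 t=5 v=4: → [0,7); WM=−∞
i=1 t=7 v=2: → [7,14); WM=6
i=2 t=5 v=7: → [0,7); WM=6
i=3 t=6 v=6: → [0,7); WM=6
i=4 t=5 v=5: → [0,7); WM=6
i=5 t=11 v=5: → [7,14); WM=10; [0,7) fires=4
i=6 t=2 v=2: DROP (t<10-4); WM=10
i=7 t=11 v=8: → [7,14); WM=10
i=8 t=13 v=5: → [7,14); WM=10
i=9 t=13 v=6: → [7,14); WM=12
i=10 t=19 v=3: → [14,21); WM=12
i=11 t=20 v=4: → [14,21); WM=19; [7,14) fires=4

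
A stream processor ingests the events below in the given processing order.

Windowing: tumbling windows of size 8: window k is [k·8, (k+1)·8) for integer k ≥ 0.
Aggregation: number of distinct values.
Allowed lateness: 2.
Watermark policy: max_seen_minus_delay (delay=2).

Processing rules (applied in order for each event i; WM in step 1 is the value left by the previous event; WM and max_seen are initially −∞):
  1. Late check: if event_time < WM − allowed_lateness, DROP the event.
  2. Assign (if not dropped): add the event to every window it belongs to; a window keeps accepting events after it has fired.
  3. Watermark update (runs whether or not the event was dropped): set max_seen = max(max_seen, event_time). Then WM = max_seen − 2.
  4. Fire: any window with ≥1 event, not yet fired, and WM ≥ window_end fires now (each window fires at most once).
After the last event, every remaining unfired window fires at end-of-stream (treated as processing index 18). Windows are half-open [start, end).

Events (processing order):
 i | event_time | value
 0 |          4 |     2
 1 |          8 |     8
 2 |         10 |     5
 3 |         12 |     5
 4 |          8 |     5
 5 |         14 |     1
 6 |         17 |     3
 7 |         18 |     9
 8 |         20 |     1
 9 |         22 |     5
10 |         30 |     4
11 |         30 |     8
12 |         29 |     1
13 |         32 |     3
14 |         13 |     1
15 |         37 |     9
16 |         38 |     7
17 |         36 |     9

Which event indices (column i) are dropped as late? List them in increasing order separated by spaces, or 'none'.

i=0 t=4 v=2: → [0,8); WM=2
i=1 t=8 v=8: → [8,16); WM=6
i=2 t=10 v=5: → [8,16); WM=8; [0,8) fires=1
i=3 t=12 v=5: → [8,16); WM=10
i=4 t=8 v=5: → [8,16); WM=10
i=5 t=14 v=1: → [8,16); WM=12
i=6 t=17 v=3: → [16,24); WM=15
i=7 t=18 v=9: → [16,24); WM=16; [8,16) fires=3
i=8 t=20 v=1: → [16,24); WM=18
i=9 t=22 v=5: → [16,24); WM=20
i=10 t=30 v=4: → [24,32); WM=28; [16,24) fires=4
i=11 t=30 v=8: → [24,32); WM=28
i=12 t=29 v=1: → [24,32); WM=28
i=13 t=32 v=3: → [32,40); WM=30
i=14 t=13 v=1: DROP (t<30-2); WM=30
i=15 t=37 v=9: → [32,40); WM=35; [24,32) fires=3
i=16 t=38 v=7: → [32,40); WM=36
i=17 t=36 v=9: → [32,40); WM=36

14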